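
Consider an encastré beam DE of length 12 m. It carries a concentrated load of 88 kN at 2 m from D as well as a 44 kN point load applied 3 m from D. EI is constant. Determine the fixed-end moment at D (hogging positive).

Release both end moments; the primary structure is a simply-supported span DE with redundants M_D and M_E.
End rotations of the released simple span under the applied load (×1/EI):
  at D: point load 88 at a = 2: Pab(L + b)/(6LEI) = 537.8/EI
  at E: point load 88 at a = 2: Pab(L + a)/(6LEI) = 342.2/EI
  at D: point load 44 at a = 3: Pab(L + b)/(6LEI) = 346.5/EI
  at E: point load 44 at a = 3: Pab(L + a)/(6LEI) = 247.5/EI
  θ_D0 = 884.3/EI,  θ_E0 = 589.7/EI
Flexibility coefficients: a unit moment at one end gives L/(3EI) there and L/(6EI) at the far end, so f₁₁ = f₂₂ = 4/EI and f₁₂ = f₂₁ = 2/EI.
Compatibility — zero rotation at each built-in end:
  4 M_D + 2 M_E = 884.3
  2 M_D + 4 M_E = 589.7
Solving the pair gives M_D = 196.5 kN·m and M_E = 49.19 kN·m (hogging).

M_D = 196.5 kN·m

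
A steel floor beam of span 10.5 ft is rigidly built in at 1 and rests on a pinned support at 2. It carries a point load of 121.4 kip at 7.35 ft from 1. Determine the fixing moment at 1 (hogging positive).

Remove the prop at 2; the released (primary) structure is a cantilever built in at 1.
Primary-structure tip deflection at 2 by superposition:
  point load 121.4 at a = 7.35: Pa²(3L − a)/(6EI) = 26397/EI
Tip deflection under a unit load at 2: L³/(3EI) = 385.9/EI.
Compatibility at 2: δ_0 − R_2·δ_{22} = 0, so R_2 = 26397/385.9 = 68.41 kip.
Moment equilibrium about 1: M_1 = Σ(load moments about 1) − R_2·L = 892.3 − 68.41×10.5 = 174 kip·ft.

M_1 = 174 kip·ft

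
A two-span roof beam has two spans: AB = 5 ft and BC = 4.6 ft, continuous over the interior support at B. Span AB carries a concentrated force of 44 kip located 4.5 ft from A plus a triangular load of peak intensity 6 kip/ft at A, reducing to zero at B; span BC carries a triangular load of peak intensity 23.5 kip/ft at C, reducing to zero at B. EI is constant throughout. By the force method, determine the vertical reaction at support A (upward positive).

Insert a hinge at B; M_B is the redundant, and each span becomes simply supported.
Discontinuity in slope at B on the released structure — sum the simple-span end rotations:
  span AB: point load 44 at a = 4.5: Pab(L + a)/(6LEI) = 31.35/EI
  span AB: triangular load, peak 6: 7w₀L³/(360EI) = 14.58/EI
  span BC: triangular load, peak 23.5: 7w₀L³/(360EI) = 44.48/EI
  relative rotation θ_0 = (45.93 + 44.48)/EI = 90.41/EI
A unit hogging moment at B produces rotation L₁/(3EI) + L₂/(3EI) = 3.2/EI.
Compatibility: M_B·(L₁+L₂)/(3EI) = θ_0, giving M_B = 28.25 kip·ft (hogging).
Span AB, ΣM about A with M_B applied at B: R_B^{AB}·5 = 223 + 28.25, so R_B^{AB} = 50.25 kip and R_A = 59 − 50.25 = 8.749 kip.

R_A = 8.749 kip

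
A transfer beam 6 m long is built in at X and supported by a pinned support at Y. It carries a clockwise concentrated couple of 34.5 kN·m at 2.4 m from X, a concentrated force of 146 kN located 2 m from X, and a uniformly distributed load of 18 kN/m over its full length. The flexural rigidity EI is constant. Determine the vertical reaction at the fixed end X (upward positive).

R_X = 186.4 kN

Choose R_Y as the redundant. The primary structure is the cantilever fixed at X.
Downward deflection at the released point Y due to the loads:
  clockwise couple 34.5 at a = 2.4: M₀a(2L − a)/(2EI) = 397.4/EI
  point load 146 at a = 2: Pa²(3L − a)/(6EI) = 1557/EI
  UDL 18: wL⁴/(8EI) = 2916/EI
  δ_0 = 4871/EI
Tip deflection under a unit load at Y: L³/(3EI) = 72/EI.
Compatibility at Y: δ_0 − R_Y·δ_{YY} = 0, so R_Y = 4871/72 = 67.65 kN.
Vertical equilibrium: R_X = ΣP − R_Y = 254 − 67.65 = 186.4 kN.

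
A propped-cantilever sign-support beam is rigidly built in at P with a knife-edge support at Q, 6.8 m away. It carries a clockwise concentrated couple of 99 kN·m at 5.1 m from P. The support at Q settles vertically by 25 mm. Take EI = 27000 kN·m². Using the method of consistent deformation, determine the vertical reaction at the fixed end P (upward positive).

R_P = -14.03 kN

Choose R_Q as the redundant. The primary structure is the cantilever fixed at P.
Primary-structure tip deflection at Q by superposition:
  clockwise couple 99 at a = 5.1: M₀a(2L − a)/(2EI) = 2146/EI
Flexibility coefficient — unit upward force at Q: δ_{QQ} = L³/(3EI) = 104.8/EI.
With EI = 27000 kN·m²: δ_0 = 0.079475 m and δ_{QQ} = 0.003882 m/kN.
Compatibility — the beam at Q must follow the support down by 0.025 m: δ_0 − R_Q·δ_{QQ} = 0.025, so R_Q = (0.079475 − 0.025)/0.003882 = 14.03 kN.
Vertical equilibrium: R_P = ΣP − R_Q = 0 − 14.03 = -14.03 kN.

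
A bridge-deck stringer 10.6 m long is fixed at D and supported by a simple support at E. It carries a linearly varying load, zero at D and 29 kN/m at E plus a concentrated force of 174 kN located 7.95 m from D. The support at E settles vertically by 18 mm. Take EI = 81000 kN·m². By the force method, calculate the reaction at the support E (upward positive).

Choose R_E as the redundant. The primary structure is the cantilever fixed at D.
Primary-structure tip deflection at E by superposition:
  triangular load, peak 29 at the free end: 11w₀L⁴/(120EI) = 33561/EI
  point load 174 at a = 7.95: Pa²(3L − a)/(6EI) = 43714/EI
  δ_0 = 77275/EI
Flexibility coefficient — unit upward force at E: δ_{EE} = L³/(3EI) = 397/EI.
With EI = 81000 kN·m²: δ_0 = 0.95401 m and δ_{EE} = 0.004901 m/kN.
Compatibility — the beam at E must follow the support down by 0.018 m: δ_0 − R_E·δ_{EE} = 0.018, so R_E = (0.95401 − 0.018)/0.004901 = 191 kN.

R_E = 191 kN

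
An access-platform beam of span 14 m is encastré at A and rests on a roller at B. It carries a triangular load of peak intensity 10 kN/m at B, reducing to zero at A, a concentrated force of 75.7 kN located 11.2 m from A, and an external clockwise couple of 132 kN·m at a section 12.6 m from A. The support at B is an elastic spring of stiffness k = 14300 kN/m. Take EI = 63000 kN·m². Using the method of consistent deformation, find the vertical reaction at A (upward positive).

R_A = 40.41 kN

Take the reaction at B as the redundant and release it; the primary structure is a cantilever fixed at A.
Downward deflection at the released point B due to the loads:
  triangular load, peak 10 at the free end: 11w₀L⁴/(120EI) = 35215/EI
  point load 75.7 at a = 11.2: Pa²(3L − a)/(6EI) = 48745/EI
  clockwise couple 132 at a = 12.6: M₀a(2L − a)/(2EI) = 12807/EI
  δ_0 = 96766/EI
Flexibility coefficient — unit upward force at B: δ_{BB} = L³/(3EI) = 914.7/EI.
With EI = 63000 kN·m²: δ_0 = 1.536 m and δ_{BB} = 0.014519 m/kN.
Compatibility — the spring shortens by R_B/k under the reaction it provides: δ_0 − R_B·δ_{BB} = R_B/k. With 1/k = 0.00007 m/kN, R_B = δ_0 / (δ_{BB} + 1/k) = 1.536 / (0.014519 + 0.00007) = 105.3 kN.
Vertical equilibrium: R_A = ΣP − R_B = 145.7 − 105.3 = 40.41 kN.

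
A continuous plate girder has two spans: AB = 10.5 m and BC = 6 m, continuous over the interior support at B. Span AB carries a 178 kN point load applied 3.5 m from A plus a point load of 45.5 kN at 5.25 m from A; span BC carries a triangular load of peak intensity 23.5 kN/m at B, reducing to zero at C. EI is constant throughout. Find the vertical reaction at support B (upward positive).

R_B = 195.5 kN

Insert a hinge at B; M_B is the redundant, and each span becomes simply supported.
End slopes at the hinge B, treating each span as simply supported:
  span AB: point load 178 at a = 3.5: Pab(L + a)/(6LEI) = 969.1/EI
  span AB: point load 45.5 at a = 5.25: Pab(L + a)/(6LEI) = 313.5/EI
  span BC: triangular load, peak 23.5: w₀L³/(45EI) = 112.8/EI
  relative rotation θ_0 = (1283 + 112.8)/EI = 1395/EI
A unit hogging moment at B produces rotation L₁/(3EI) + L₂/(3EI) = 5.5/EI.
Compatibility: M_B·(L₁+L₂)/(3EI) = θ_0, giving M_B = 253.7 kN·m (hogging).
Span AB, ΣM about A with M_B applied at B: R_B^{AB}·10.5 = 861.9 + 253.7, so R_B^{AB} = 106.2 kN and R_A = 223.5 − 106.2 = 117.3 kN.
Span BC, ΣM about C: R_B^{BC}·6 = 282 + 253.7, so R_B^{BC} = 89.29 kN and R_C = 70.5 − 89.29 = -18.79 kN.
R_B = 106.2 + 89.29 = 195.5 kN.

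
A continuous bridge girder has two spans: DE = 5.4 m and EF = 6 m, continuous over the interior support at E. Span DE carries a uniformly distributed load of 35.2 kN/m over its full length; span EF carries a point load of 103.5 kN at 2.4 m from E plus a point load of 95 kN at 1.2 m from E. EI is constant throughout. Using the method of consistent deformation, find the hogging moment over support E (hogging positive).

M_E = 166.7 kN·m

Take M_E as the redundant. Released structure: two simple spans DE and EF with a hinge at E.
Rotations at E on the released spans (each span's end-slope, ×1/EI):
  span DE: UDL 35.2: wL³/(24EI) = 230.9/EI
  span EF: point load 103.5 at a = 2.4: Pab(L + b)/(6LEI) = 238.5/EI
  span EF: point load 95 at a = 1.2: Pab(L + b)/(6LEI) = 164.2/EI
  relative rotation θ_0 = (230.9 + 402.6)/EI = 633.6/EI
A unit hogging moment at E produces rotation L₁/(3EI) + L₂/(3EI) = 3.8/EI.
Slope continuity at E: θ_0 = M_E·3.8/EI, so M_E = 633.6/3.8 = 166.7 kN·m (hogging).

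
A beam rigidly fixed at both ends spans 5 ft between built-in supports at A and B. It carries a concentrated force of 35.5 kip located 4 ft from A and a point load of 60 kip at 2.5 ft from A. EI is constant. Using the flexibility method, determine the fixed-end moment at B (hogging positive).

Take the two fixed-end moments M_A, M_B as redundants; the released structure is the simple span AB.
On the primary (simply-supported) span, the end slopes from the loading are:
  at A: point load 35.5 at a = 4: Pab(L + b)/(6LEI) = 28.4/EI
  at B: point load 35.5 at a = 4: Pab(L + a)/(6LEI) = 42.6/EI
  at A: point load 60 at a = 2.5: Pab(L + b)/(6LEI) = 93.75/EI
  at B: point load 60 at a = 2.5: Pab(L + a)/(6LEI) = 93.75/EI
  θ_A0 = 122.2/EI,  θ_B0 = 136.3/EI
Flexibility coefficients: a unit moment at one end gives L/(3EI) there and L/(6EI) at the far end, so f₁₁ = f₂₂ = 1.667/EI and f₁₂ = f₂₁ = 0.8333/EI.
Compatibility — zero rotation at each built-in end:
  1.667 M_A + 0.8333 M_B = 122.2
  0.8333 M_A + 1.667 M_B = 136.3
Solving the pair gives M_A = 43.18 kip·ft and M_B = 60.22 kip·ft (hogging).

M_B = 60.22 kip·ft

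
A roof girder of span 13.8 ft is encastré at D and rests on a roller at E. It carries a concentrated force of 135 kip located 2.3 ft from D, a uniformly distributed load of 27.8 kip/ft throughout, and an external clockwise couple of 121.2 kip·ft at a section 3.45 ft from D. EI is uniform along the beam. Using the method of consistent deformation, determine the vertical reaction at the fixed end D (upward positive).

Release the roller at E. Primary structure: cantilever fixed at D.
Free-end deflection of the primary structure under the applied loading (downward +):
  point load 135 at a = 2.3: Pa²(3L − a)/(6EI) = 4654/EI
  UDL 27.8: wL⁴/(8EI) = 126029/EI
  clockwise couple 121.2 at a = 3.45: M₀a(2L − a)/(2EI) = 5049/EI
  δ_0 = 135732/EI
Tip deflection under a unit load at E: L³/(3EI) = 876/EI.
The prop prevents deflection at E: R_E = δ_0/δ_{EE} = 135732/876 = 154.9 kip.
Vertical equilibrium: R_D = ΣP − R_E = 518.6 − 154.9 = 363.7 kip.

R_D = 363.7 kip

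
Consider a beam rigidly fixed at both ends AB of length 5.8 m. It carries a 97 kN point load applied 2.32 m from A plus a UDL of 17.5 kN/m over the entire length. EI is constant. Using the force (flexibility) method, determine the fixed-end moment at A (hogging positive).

M_A = 130.1 kN·m

Release both end moments; the primary structure is a simply-supported span AB with redundants M_A and M_B.
End rotations of the released simple span under the applied load (×1/EI):
  at A: point load 97 at a = 2.32: Pab(L + b)/(6LEI) = 208.8/EI
  at B: point load 97 at a = 2.32: Pab(L + a)/(6LEI) = 182.7/EI
  at A: UDL 17.5: wL³/(24EI) = 142.3/EI
  at B: UDL 17.5: wL³/(24EI) = 142.3/EI
  θ_A0 = 351.1/EI,  θ_B0 = 325/EI
Flexibility coefficients: a unit moment at one end gives L/(3EI) there and L/(6EI) at the far end, so f₁₁ = f₂₂ = 1.933/EI and f₁₂ = f₂₁ = 0.9667/EI.
Compatibility — zero rotation at each built-in end:
  1.933 M_A + 0.9667 M_B = 351.1
  0.9667 M_A + 1.933 M_B = 325
Solving the pair gives M_A = 130.1 kN·m and M_B = 103.1 kN·m (hogging).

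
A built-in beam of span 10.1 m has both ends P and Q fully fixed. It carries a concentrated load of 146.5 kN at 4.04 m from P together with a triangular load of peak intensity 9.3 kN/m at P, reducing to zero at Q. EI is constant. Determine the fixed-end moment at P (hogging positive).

M_P = 260.5 kN·m

Release both end moments; the primary structure is a simply-supported span PQ with redundants M_P and M_Q.
End rotations of the released simple span under the applied load (×1/EI):
  at P: point load 146.5 at a = 4.04: Pab(L + b)/(6LEI) = 956.4/EI
  at Q: point load 146.5 at a = 4.04: Pab(L + a)/(6LEI) = 836.9/EI
  at P: triangular load, peak 9.3: w₀L³/(45EI) = 212.9/EI
  at Q: triangular load, peak 9.3: 7w₀L³/(360EI) = 186.3/EI
  θ_P0 = 1169/EI,  θ_Q0 = 1023/EI
Flexibility coefficients: a unit moment at one end gives L/(3EI) there and L/(6EI) at the far end, so f₁₁ = f₂₂ = 3.367/EI and f₁₂ = f₂₁ = 1.683/EI.
Compatibility — zero rotation at each built-in end:
  3.367 M_P + 1.683 M_Q = 1169
  1.683 M_P + 3.367 M_Q = 1023
Solving the pair gives M_P = 260.5 kN·m and M_Q = 173.7 kN·m (hogging).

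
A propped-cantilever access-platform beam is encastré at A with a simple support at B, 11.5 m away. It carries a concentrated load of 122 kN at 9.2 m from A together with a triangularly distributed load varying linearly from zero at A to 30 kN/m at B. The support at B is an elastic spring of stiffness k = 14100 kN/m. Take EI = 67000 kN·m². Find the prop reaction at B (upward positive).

R_B = 179.1 kN

Choose R_B as the redundant. The primary structure is the cantilever fixed at A.
Free-end deflection of the primary structure under the applied loading (downward +):
  point load 122 at a = 9.2: Pa²(3L − a)/(6EI) = 43542/EI
  triangular load, peak 30 at the free end: 11w₀L⁴/(120EI) = 48098/EI
  δ_0 = 91639/EI
Flexibility coefficient — unit upward force at B: δ_{BB} = L³/(3EI) = 507/EI.
With EI = 67000 kN·m²: δ_0 = 1.3678 m and δ_{BB} = 0.007567 m/kN.
Compatibility — the spring shortens by R_B/k under the reaction it provides: δ_0 − R_B·δ_{BB} = R_B/k. With 1/k = 0.000071 m/kN, R_B = δ_0 / (δ_{BB} + 1/k) = 1.3678 / (0.007567 + 0.000071) = 179.1 kN.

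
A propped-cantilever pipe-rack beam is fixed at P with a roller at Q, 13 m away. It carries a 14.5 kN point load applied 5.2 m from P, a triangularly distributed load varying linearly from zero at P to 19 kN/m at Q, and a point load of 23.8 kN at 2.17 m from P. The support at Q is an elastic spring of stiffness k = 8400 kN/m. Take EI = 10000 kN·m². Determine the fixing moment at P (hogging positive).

Remove the prop at Q; the released (primary) structure is a cantilever built in at P.
Primary-structure tip deflection at Q by superposition:
  point load 14.5 at a = 5.2: Pa²(3L − a)/(6EI) = 2209/EI
  triangular load, peak 19 at the free end: 11w₀L⁴/(120EI) = 49744/EI
  point load 23.8 at a = 2.17: Pa²(3L − a)/(6EI) = 687.9/EI
  δ_0 = 52640/EI
Tip deflection under a unit load at Q: L³/(3EI) = 732.3/EI.
With EI = 10000 kN·m²: δ_0 = 5.264 m and δ_{QQ} = 0.073233 m/kN.
Compatibility — the spring shortens by R_Q/k under the reaction it provides: δ_0 − R_Q·δ_{QQ} = R_Q/k. With 1/k = 0.000119 m/kN, R_Q = δ_0 / (δ_{QQ} + 1/k) = 5.264 / (0.073233 + 0.000119) = 71.76 kN.
Moment equilibrium about P: M_P = Σ(load moments about P) − R_Q·L = 1197 − 71.76×13 = 264.5 kN·m.

M_P = 264.5 kN·m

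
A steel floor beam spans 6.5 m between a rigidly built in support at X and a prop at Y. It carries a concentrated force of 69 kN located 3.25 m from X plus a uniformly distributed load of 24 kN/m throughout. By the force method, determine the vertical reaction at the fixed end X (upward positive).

Take the reaction at Y as the redundant and release it; the primary structure is a cantilever fixed at X.
Free-end deflection of the primary structure under the applied loading (downward +):
  point load 69 at a = 3.25: Pa²(3L − a)/(6EI) = 1974/EI
  UDL 24: wL⁴/(8EI) = 5355/EI
  δ_0 = 7329/EI
Tip deflection under a unit load at Y: L³/(3EI) = 91.54/EI.
Compatibility at Y: δ_0 − R_Y·δ_{YY} = 0, so R_Y = 7329/91.54 = 80.06 kN.
Vertical equilibrium: R_X = ΣP − R_Y = 225 − 80.06 = 144.9 kN.

R_X = 144.9 kN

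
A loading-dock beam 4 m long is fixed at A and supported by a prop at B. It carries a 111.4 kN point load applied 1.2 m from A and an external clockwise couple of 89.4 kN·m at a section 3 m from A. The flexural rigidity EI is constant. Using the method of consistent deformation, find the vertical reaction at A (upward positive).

R_A = 66.44 kN

Release the roller at B. Primary structure: cantilever fixed at A.
Downward deflection at the released point B due to the loads:
  point load 111.4 at a = 1.2: Pa²(3L − a)/(6EI) = 288.7/EI
  clockwise couple 89.4 at a = 3: M₀a(2L − a)/(2EI) = 670.5/EI
  δ_0 = 959.2/EI
Flexibility coefficient — unit upward force at B: δ_{BB} = L³/(3EI) = 21.33/EI.
Compatibility at B: δ_0 − R_B·δ_{BB} = 0, so R_B = 959.2/21.33 = 44.96 kN.
Vertical equilibrium: R_A = ΣP − R_B = 111.4 − 44.96 = 66.44 kN.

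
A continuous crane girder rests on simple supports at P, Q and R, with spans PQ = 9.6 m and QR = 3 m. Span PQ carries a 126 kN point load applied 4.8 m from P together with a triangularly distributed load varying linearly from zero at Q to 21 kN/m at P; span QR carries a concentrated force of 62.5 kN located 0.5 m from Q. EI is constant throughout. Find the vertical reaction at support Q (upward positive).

Release continuity at Q by inserting a hinge; the redundant is the internal moment M_Q. The primary structure is two simply-supported spans PQ and QR.
Rotations at Q on the released spans (each span's end-slope, ×1/EI):
  span PQ: point load 126 at a = 4.8: Pab(L + a)/(6LEI) = 725.8/EI
  span PQ: triangular load, peak 21: 7w₀L³/(360EI) = 361.3/EI
  span QR: point load 62.5 at a = 0.5: Pab(L + b)/(6LEI) = 23.87/EI
  relative rotation θ_0 = (1087 + 23.87)/EI = 1111/EI
A unit hogging moment at Q produces rotation L₁/(3EI) + L₂/(3EI) = 4.2/EI.
Compatibility: M_Q·(L₁+L₂)/(3EI) = θ_0, giving M_Q = 264.5 kN·m (hogging).
Span PQ, ΣM about P with M_Q applied at Q: R_Q^{PQ}·9.6 = 927.4 + 264.5, so R_Q^{PQ} = 124.2 kN and R_P = 226.8 − 124.2 = 102.6 kN.
Span QR, ΣM about R: R_Q^{QR}·3 = 156.2 + 264.5, so R_Q^{QR} = 140.2 kN and R_R = 62.5 − 140.2 = -77.75 kN.
R_Q = 124.2 + 140.2 = 264.4 kN.

R_Q = 264.4 kN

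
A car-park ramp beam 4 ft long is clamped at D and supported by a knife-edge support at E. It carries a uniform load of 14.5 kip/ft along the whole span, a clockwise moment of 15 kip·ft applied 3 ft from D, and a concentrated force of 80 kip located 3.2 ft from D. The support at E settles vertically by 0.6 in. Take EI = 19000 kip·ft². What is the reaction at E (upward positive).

R_E = 38.81 kip

Remove the prop at E; the released (primary) structure is a cantilever built in at D.
Primary-structure tip deflection at E by superposition:
  UDL 14.5: wL⁴/(8EI) = 464/EI
  clockwise couple 15 at a = 3: M₀a(2L − a)/(2EI) = 112.5/EI
  point load 80 at a = 3.2: Pa²(3L − a)/(6EI) = 1201/EI
  δ_0 = 1778/EI
Tip deflection under a unit load at E: L³/(3EI) = 21.33/EI.
With EI = 19000 kip·ft²: δ_0 = 0.093579 ft and δ_{EE} = 0.001123 ft/kip.
Compatibility — the beam at E must follow the support down by 0.05 ft: δ_0 − R_E·δ_{EE} = 0.05, so R_E = (0.093579 − 0.05)/0.001123 = 38.81 kip.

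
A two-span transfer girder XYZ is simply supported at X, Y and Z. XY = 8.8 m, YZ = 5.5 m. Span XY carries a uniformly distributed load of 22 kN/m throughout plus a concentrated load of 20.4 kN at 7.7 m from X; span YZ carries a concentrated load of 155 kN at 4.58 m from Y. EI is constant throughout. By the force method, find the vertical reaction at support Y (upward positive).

R_Y = 190.5 kN

Release continuity at Y by inserting a hinge; the redundant is the internal moment M_Y. The primary structure is two simply-supported spans XY and YZ.
Rotations at Y on the released spans (each span's end-slope, ×1/EI):
  span XY: UDL 22: wL³/(24EI) = 624.7/EI
  span XY: point load 20.4 at a = 7.7: Pab(L + a)/(6LEI) = 54/EI
  span YZ: point load 155 at a = 4.58: Pab(L + b)/(6LEI) = 127.1/EI
  relative rotation θ_0 = (678.7 + 127.1)/EI = 805.7/EI
A unit hogging moment at Y produces rotation L₁/(3EI) + L₂/(3EI) = 4.767/EI.
Compatibility: M_Y·(L₁+L₂)/(3EI) = θ_0, giving M_Y = 169 kN·m (hogging).
Span XY, ΣM about X with M_Y applied at Y: R_Y^{XY}·8.8 = 1009 + 169, so R_Y^{XY} = 133.9 kN and R_X = 214 − 133.9 = 80.14 kN.
Span YZ, ΣM about Z: R_Y^{YZ}·5.5 = 142.6 + 169, so R_Y^{YZ} = 56.66 kN and R_Z = 155 − 56.66 = 98.34 kN.
R_Y = 133.9 + 56.66 = 190.5 kN.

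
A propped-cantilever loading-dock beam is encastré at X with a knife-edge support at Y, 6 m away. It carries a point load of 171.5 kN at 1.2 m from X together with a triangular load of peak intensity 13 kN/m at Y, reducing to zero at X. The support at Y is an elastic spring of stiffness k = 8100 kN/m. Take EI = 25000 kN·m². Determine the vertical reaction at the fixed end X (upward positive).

Remove the prop at Y; the released (primary) structure is a cantilever built in at X.
Deflection at Y on the released cantilever, summing each load's contribution:
  point load 171.5 at a = 1.2: Pa²(3L − a)/(6EI) = 691.5/EI
  triangular load, peak 13 at the free end: 11w₀L⁴/(120EI) = 1544/EI
  δ_0 = 2236/EI
Tip deflection under a unit load at Y: L³/(3EI) = 72/EI.
With EI = 25000 kN·m²: δ_0 = 0.089436 m and δ_{YY} = 0.00288 m/kN.
Compatibility — the spring shortens by R_Y/k under the reaction it provides: δ_0 − R_Y·δ_{YY} = R_Y/k. With 1/k = 0.000123 m/kN, R_Y = δ_0 / (δ_{YY} + 1/k) = 0.089436 / (0.00288 + 0.000123) = 29.78 kN.
Vertical equilibrium: R_X = ΣP − R_Y = 210.5 − 29.78 = 180.7 kN.

R_X = 180.7 kN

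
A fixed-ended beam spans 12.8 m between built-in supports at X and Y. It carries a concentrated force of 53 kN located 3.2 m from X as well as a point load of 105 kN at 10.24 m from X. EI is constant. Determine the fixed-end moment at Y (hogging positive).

Release both end moments; the primary structure is a simply-supported span XY with redundants M_X and M_Y.
Simple-span end rotations at X and Y under the given loads:
  at X: point load 53 at a = 3.2: Pab(L + b)/(6LEI) = 474.9/EI
  at Y: point load 53 at a = 3.2: Pab(L + a)/(6LEI) = 339.2/EI
  at X: point load 105 at a = 10.24: Pab(L + b)/(6LEI) = 550.5/EI
  at Y: point load 105 at a = 10.24: Pab(L + a)/(6LEI) = 825.8/EI
  θ_X0 = 1025/EI,  θ_Y0 = 1165/EI
Flexibility coefficients: a unit moment at one end gives L/(3EI) there and L/(6EI) at the far end, so f₁₁ = f₂₂ = 4.267/EI and f₁₂ = f₂₁ = 2.133/EI.
Compatibility — zero rotation at each built-in end:
  4.267 M_X + 2.133 M_Y = 1025
  2.133 M_X + 4.267 M_Y = 1165
Solving the pair gives M_X = 138.4 kN·m and M_Y = 203.8 kN·m (hogging).

M_Y = 203.8 kN·m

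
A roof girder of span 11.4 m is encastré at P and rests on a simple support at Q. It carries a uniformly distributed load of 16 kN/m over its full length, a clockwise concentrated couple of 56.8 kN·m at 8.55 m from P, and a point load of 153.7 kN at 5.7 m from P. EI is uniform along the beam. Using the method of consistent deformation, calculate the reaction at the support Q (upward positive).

Take the reaction at Q as the redundant and release it; the primary structure is a cantilever fixed at P.
Downward deflection at the released point Q due to the loads:
  UDL 16: wL⁴/(8EI) = 33779/EI
  clockwise couple 56.8 at a = 8.55: M₀a(2L − a)/(2EI) = 3460/EI
  point load 153.7 at a = 5.7: Pa²(3L − a)/(6EI) = 23720/EI
  δ_0 = 60960/EI
Tip deflection under a unit load at Q: L³/(3EI) = 493.8/EI.
Compatibility at Q: δ_0 − R_Q·δ_{QQ} = 0, so R_Q = 60960/493.8 = 123.4 kN.

R_Q = 123.4 kN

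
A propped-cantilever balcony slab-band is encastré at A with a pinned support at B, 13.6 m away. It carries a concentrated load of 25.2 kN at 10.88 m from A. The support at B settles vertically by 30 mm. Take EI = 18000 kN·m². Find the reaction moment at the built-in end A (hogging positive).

M_A = 41.66 kN·m

Choose R_B as the redundant. The primary structure is the cantilever fixed at A.
Downward deflection at the released point B due to the loads:
  point load 25.2 at a = 10.88: Pa²(3L − a)/(6EI) = 14875/EI
Tip deflection under a unit load at B: L³/(3EI) = 838.5/EI.
With EI = 18000 kN·m²: δ_0 = 0.82641 m and δ_{BB} = 0.046583 m/kN.
Compatibility — the beam at B must follow the support down by 0.03 m: δ_0 − R_B·δ_{BB} = 0.03, so R_B = (0.82641 − 0.03)/0.046583 = 17.1 kN.
Moment equilibrium about A: M_A = Σ(load moments about A) − R_B·L = 274.2 − 17.1×13.6 = 41.66 kN·m.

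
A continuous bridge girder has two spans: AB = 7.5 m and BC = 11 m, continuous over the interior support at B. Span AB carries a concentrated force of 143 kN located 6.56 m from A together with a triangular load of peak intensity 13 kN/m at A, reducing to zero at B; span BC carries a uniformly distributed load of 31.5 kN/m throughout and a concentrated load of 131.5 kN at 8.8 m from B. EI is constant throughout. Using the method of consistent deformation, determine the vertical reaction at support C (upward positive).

Insert a hinge at B; M_B is the redundant, and each span becomes simply supported.
Discontinuity in slope at B on the released structure — sum the simple-span end rotations:
  span AB: point load 143 at a = 6.56: Pab(L + a)/(6LEI) = 275.5/EI
  span AB: triangular load, peak 13: 7w₀L³/(360EI) = 106.6/EI
  span BC: UDL 31.5: wL³/(24EI) = 1747/EI
  span BC: point load 131.5 at a = 8.8: Pab(L + b)/(6LEI) = 509.2/EI
  relative rotation θ_0 = (382.2 + 2256)/EI = 2638/EI
A unit hogging moment at B produces rotation L₁/(3EI) + L₂/(3EI) = 6.167/EI.
Slope continuity at B: θ_0 = M_B·6.167/EI, so M_B = 2638/6.167 = 427.8 kN·m (hogging).
Span BC, ΣM about C: R_B^{BC}·11 = 2195 + 427.8, so R_B^{BC} = 238.4 kN and R_C = 478 − 238.4 = 239.6 kN.

R_C = 239.6 kN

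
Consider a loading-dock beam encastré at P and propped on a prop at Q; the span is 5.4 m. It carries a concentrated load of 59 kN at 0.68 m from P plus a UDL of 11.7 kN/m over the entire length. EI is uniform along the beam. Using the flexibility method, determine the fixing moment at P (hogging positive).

Choose R_Q as the redundant. The primary structure is the cantilever fixed at P.
Primary-structure tip deflection at Q by superposition:
  point load 59 at a = 0.68: Pa²(3L − a)/(6EI) = 70.57/EI
  UDL 11.7: wL⁴/(8EI) = 1244/EI
  δ_0 = 1314/EI
Tip deflection under a unit load at Q: L³/(3EI) = 52.49/EI.
Compatibility at Q: δ_0 − R_Q·δ_{QQ} = 0, so R_Q = 1314/52.49 = 25.04 kN.
Moment equilibrium about P: M_P = Σ(load moments about P) − R_Q·L = 210.7 − 25.04×5.4 = 75.51 kN·m.

M_P = 75.51 kN·m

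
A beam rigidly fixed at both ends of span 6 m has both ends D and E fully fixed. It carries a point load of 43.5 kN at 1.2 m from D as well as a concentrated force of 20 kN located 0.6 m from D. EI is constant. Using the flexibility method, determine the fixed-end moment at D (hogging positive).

M_D = 43.13 kN·m

Release both end moments; the primary structure is a simply-supported span DE with redundants M_D and M_E.
End rotations of the released simple span under the applied load (×1/EI):
  at D: point load 43.5 at a = 1.2: Pab(L + b)/(6LEI) = 75.17/EI
  at E: point load 43.5 at a = 1.2: Pab(L + a)/(6LEI) = 50.11/EI
  at D: point load 20 at a = 0.6: Pab(L + b)/(6LEI) = 20.52/EI
  at E: point load 20 at a = 0.6: Pab(L + a)/(6LEI) = 11.88/EI
  θ_D0 = 95.69/EI,  θ_E0 = 61.99/EI
Flexibility coefficients: a unit moment at one end gives L/(3EI) there and L/(6EI) at the far end, so f₁₁ = f₂₂ = 2/EI and f₁₂ = f₂₁ = 1/EI.
Compatibility — zero rotation at each built-in end:
  2 M_D + 1 M_E = 95.69
  1 M_D + 2 M_E = 61.99
Solving the pair gives M_D = 43.13 kN·m and M_E = 9.432 kN·m (hogging).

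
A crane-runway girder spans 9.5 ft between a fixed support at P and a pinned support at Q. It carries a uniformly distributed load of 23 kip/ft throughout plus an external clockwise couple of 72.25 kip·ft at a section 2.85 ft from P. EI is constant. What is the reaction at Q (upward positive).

R_Q = 87.76 kip

Remove the prop at Q; the released (primary) structure is a cantilever built in at P.
Downward deflection at the released point Q due to the loads:
  UDL 23: wL⁴/(8EI) = 23417/EI
  clockwise couple 72.25 at a = 2.85: M₀a(2L − a)/(2EI) = 1663/EI
  δ_0 = 25080/EI
Flexibility coefficient — unit upward force at Q: δ_{QQ} = L³/(3EI) = 285.8/EI.
The prop prevents deflection at Q: R_Q = δ_0/δ_{QQ} = 25080/285.8 = 87.76 kip.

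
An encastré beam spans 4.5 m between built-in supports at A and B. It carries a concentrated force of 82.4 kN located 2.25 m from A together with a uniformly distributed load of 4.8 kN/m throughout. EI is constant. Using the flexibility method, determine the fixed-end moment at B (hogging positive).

Release both end moments; the primary structure is a simply-supported span AB with redundants M_A and M_B.
End rotations of the released simple span under the applied load (×1/EI):
  at A: point load 82.4 at a = 2.25: Pab(L + b)/(6LEI) = 104.3/EI
  at B: point load 82.4 at a = 2.25: Pab(L + a)/(6LEI) = 104.3/EI
  at A: UDL 4.8: wL³/(24EI) = 18.23/EI
  at B: UDL 4.8: wL³/(24EI) = 18.23/EI
  θ_A0 = 122.5/EI,  θ_B0 = 122.5/EI
Flexibility coefficients: a unit moment at one end gives L/(3EI) there and L/(6EI) at the far end, so f₁₁ = f₂₂ = 1.5/EI and f₁₂ = f₂₁ = 0.75/EI.
Compatibility — zero rotation at each built-in end:
  1.5 M_A + 0.75 M_B = 122.5
  0.75 M_A + 1.5 M_B = 122.5
Solving the pair gives M_A = 54.45 kN·m and M_B = 54.45 kN·m (hogging).

M_B = 54.45 kN·m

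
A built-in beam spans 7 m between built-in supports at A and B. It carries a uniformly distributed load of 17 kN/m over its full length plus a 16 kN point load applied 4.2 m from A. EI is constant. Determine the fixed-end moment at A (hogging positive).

Release both end moments; the primary structure is a simply-supported span AB with redundants M_A and M_B.
Simple-span end rotations at A and B under the given loads:
  at A: UDL 17: wL³/(24EI) = 243/EI
  at B: UDL 17: wL³/(24EI) = 243/EI
  at A: point load 16 at a = 4.2: Pab(L + b)/(6LEI) = 43.9/EI
  at B: point load 16 at a = 4.2: Pab(L + a)/(6LEI) = 50.18/EI
  θ_A0 = 286.9/EI,  θ_B0 = 293.1/EI
Flexibility coefficients: a unit moment at one end gives L/(3EI) there and L/(6EI) at the far end, so f₁₁ = f₂₂ = 2.333/EI and f₁₂ = f₂₁ = 1.167/EI.
Compatibility — zero rotation at each built-in end:
  2.333 M_A + 1.167 M_B = 286.9
  1.167 M_A + 2.333 M_B = 293.1
Solving the pair gives M_A = 80.17 kN·m and M_B = 85.54 kN·m (hogging).

M_A = 80.17 kN·m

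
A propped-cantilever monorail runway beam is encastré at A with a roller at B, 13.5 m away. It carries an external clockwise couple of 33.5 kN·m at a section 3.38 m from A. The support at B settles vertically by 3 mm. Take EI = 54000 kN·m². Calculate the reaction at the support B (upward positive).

Release the roller at B. Primary structure: cantilever fixed at A.
Primary-structure tip deflection at B by superposition:
  clockwise couple 33.5 at a = 3.38: M₀a(2L − a)/(2EI) = 1337/EI
Flexibility coefficient — unit upward force at B: δ_{BB} = L³/(3EI) = 820.1/EI.
With EI = 54000 kN·m²: δ_0 = 0.024764 m and δ_{BB} = 0.015187 m/kN.
Compatibility — the beam at B must follow the support down by 0.003 m: δ_0 − R_B·δ_{BB} = 0.003, so R_B = (0.024764 − 0.003)/0.015187 = 1.433 kN.

R_B = 1.433 kN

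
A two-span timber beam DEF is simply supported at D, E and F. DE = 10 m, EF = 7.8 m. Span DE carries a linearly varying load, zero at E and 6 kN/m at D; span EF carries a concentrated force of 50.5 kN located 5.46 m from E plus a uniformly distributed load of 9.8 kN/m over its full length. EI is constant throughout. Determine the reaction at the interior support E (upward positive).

R_E = 80.69 kN

Release continuity at E by inserting a hinge; the redundant is the internal moment M_E. The primary structure is two simply-supported spans DE and EF.
Rotations at E on the released spans (each span's end-slope, ×1/EI):
  span DE: triangular load, peak 6: 7w₀L³/(360EI) = 116.7/EI
  span EF: point load 50.5 at a = 5.46: Pab(L + b)/(6LEI) = 139.8/EI
  span EF: UDL 9.8: wL³/(24EI) = 193.8/EI
  relative rotation θ_0 = (116.7 + 333.6)/EI = 450.2/EI
A unit hogging moment at E produces rotation L₁/(3EI) + L₂/(3EI) = 5.933/EI.
Slope continuity at E: θ_0 = M_E·5.933/EI, so M_E = 450.2/5.933 = 75.88 kN·m (hogging).
Span DE, ΣM about D with M_E applied at E: R_E^{DE}·10 = 100 + 75.88, so R_E^{DE} = 17.59 kN and R_D = 30 − 17.59 = 12.41 kN.
Span EF, ΣM about F: R_E^{EF}·7.8 = 416.3 + 75.88, so R_E^{EF} = 63.1 kN and R_F = 126.9 − 63.1 = 63.84 kN.
R_E = 17.59 + 63.1 = 80.69 kN.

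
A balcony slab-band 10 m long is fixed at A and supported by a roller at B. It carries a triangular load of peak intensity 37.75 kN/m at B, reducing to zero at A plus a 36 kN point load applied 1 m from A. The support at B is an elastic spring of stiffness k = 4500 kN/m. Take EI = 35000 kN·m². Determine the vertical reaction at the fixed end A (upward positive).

Choose R_B as the redundant. The primary structure is the cantilever fixed at A.
Free-end deflection of the primary structure under the applied loading (downward +):
  triangular load, peak 37.75 at the free end: 11w₀L⁴/(120EI) = 34604/EI
  point load 36 at a = 1: Pa²(3L − a)/(6EI) = 174/EI
  δ_0 = 34778/EI
Flexibility coefficient — unit upward force at B: δ_{BB} = L³/(3EI) = 333.3/EI.
With EI = 35000 kN·m²: δ_0 = 0.99366 m and δ_{BB} = 0.009524 m/kN.
Compatibility — the spring shortens by R_B/k under the reaction it provides: δ_0 − R_B·δ_{BB} = R_B/k. With 1/k = 0.000222 m/kN, R_B = δ_0 / (δ_{BB} + 1/k) = 0.99366 / (0.009524 + 0.000222) = 102 kN.
Vertical equilibrium: R_A = ΣP − R_B = 224.8 − 102 = 122.8 kN.

R_A = 122.8 kN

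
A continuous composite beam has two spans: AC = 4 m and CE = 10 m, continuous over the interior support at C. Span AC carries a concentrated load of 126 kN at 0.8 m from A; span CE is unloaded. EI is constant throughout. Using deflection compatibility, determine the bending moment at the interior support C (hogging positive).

Release continuity at C by inserting a hinge; the redundant is the internal moment M_C. The primary structure is two simply-supported spans AC and CE.
Discontinuity in slope at C on the released structure — sum the simple-span end rotations:
  span AC: point load 126 at a = 0.8: Pab(L + a)/(6LEI) = 64.51/EI
  relative rotation θ_0 = (64.51 + 0)/EI = 64.51/EI
A unit hogging moment at C produces rotation L₁/(3EI) + L₂/(3EI) = 4.667/EI.
Slope continuity at C: θ_0 = M_C·4.667/EI, so M_C = 64.51/4.667 = 13.82 kN·m (hogging).

M_C = 13.82 kN·m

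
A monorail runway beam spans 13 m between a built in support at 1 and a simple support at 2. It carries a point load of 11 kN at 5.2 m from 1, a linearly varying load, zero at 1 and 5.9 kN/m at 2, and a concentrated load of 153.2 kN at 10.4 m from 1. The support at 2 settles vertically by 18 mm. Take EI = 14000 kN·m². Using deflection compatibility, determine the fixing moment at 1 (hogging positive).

M_1 = 281.3 kN·m

Take the reaction at 2 as the redundant and release it; the primary structure is a cantilever fixed at 1.
Downward deflection at the released point 2 due to the loads:
  point load 11 at a = 5.2: Pa²(3L − a)/(6EI) = 1676/EI
  triangular load, peak 5.9 at the free end: 11w₀L⁴/(120EI) = 15447/EI
  point load 153.2 at a = 10.4: Pa²(3L − a)/(6EI) = 78984/EI
  δ_0 = 96107/EI
Flexibility coefficient — unit upward force at 2: δ_{22} = L³/(3EI) = 732.3/EI.
With EI = 14000 kN·m²: δ_0 = 6.8648 m and δ_{22} = 0.05231 m/kN.
Compatibility — the beam at 2 must follow the support down by 0.018 m: δ_0 − R_2·δ_{22} = 0.018, so R_2 = (6.8648 − 0.018)/0.05231 = 130.9 kN.
Moment equilibrium about 1: M_1 = Σ(load moments about 1) − R_2·L = 1983 − 130.9×13 = 281.3 kN·m.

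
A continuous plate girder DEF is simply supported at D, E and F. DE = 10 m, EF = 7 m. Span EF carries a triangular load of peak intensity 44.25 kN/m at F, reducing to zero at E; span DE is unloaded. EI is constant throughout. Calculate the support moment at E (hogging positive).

M_E = 52.08 kN·m

Insert a hinge at E; M_E is the redundant, and each span becomes simply supported.
Rotations at E on the released spans (each span's end-slope, ×1/EI):
  span EF: triangular load, peak 44.25: 7w₀L³/(360EI) = 295.1/EI
  relative rotation θ_0 = (0 + 295.1)/EI = 295.1/EI
A unit hogging moment at E produces rotation L₁/(3EI) + L₂/(3EI) = 5.667/EI.
Compatibility: M_E·(L₁+L₂)/(3EI) = θ_0, giving M_E = 52.08 kN·m (hogging).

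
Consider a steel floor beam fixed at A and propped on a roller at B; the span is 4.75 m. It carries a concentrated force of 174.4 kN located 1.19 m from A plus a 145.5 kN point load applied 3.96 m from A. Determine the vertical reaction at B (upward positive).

R_B = 124.6 kN

Release the roller at B. Primary structure: cantilever fixed at A.
Primary-structure tip deflection at B by superposition:
  point load 174.4 at a = 1.19: Pa²(3L − a)/(6EI) = 537.6/EI
  point load 145.5 at a = 3.96: Pa²(3L − a)/(6EI) = 3913/EI
  δ_0 = 4451/EI
Flexibility coefficient — unit upward force at B: δ_{BB} = L³/(3EI) = 35.72/EI.
Compatibility at B: δ_0 − R_B·δ_{BB} = 0, so R_B = 4451/35.72 = 124.6 kN.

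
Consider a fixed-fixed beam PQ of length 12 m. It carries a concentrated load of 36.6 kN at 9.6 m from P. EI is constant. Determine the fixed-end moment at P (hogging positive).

M_P = 14.05 kN·m

Release both end moments; the primary structure is a simply-supported span PQ with redundants M_P and M_Q.
Simple-span end rotations at P and Q under the given loads:
  at P: point load 36.6 at a = 9.6: Pab(L + b)/(6LEI) = 168.7/EI
  at Q: point load 36.6 at a = 9.6: Pab(L + a)/(6LEI) = 253/EI
  θ_P0 = 168.7/EI,  θ_Q0 = 253/EI
Flexibility coefficients: a unit moment at one end gives L/(3EI) there and L/(6EI) at the far end, so f₁₁ = f₂₂ = 4/EI and f₁₂ = f₂₁ = 2/EI.
Compatibility — zero rotation at each built-in end:
  4 M_P + 2 M_Q = 168.7
  2 M_P + 4 M_Q = 253
Solving the pair gives M_P = 14.05 kN·m and M_Q = 56.22 kN·m (hogging).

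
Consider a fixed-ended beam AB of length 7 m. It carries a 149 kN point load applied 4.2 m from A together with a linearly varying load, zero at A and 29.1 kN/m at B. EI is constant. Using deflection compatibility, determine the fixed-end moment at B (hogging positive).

Release both end moments; the primary structure is a simply-supported span AB with redundants M_A and M_B.
End rotations of the released simple span under the applied load (×1/EI):
  at A: point load 149 at a = 4.2: Pab(L + b)/(6LEI) = 408.9/EI
  at B: point load 149 at a = 4.2: Pab(L + a)/(6LEI) = 467.3/EI
  at A: triangular load, peak 29.1: 7w₀L³/(360EI) = 194.1/EI
  at B: triangular load, peak 29.1: w₀L³/(45EI) = 221.8/EI
  θ_A0 = 602.9/EI,  θ_B0 = 689.1/EI
Flexibility coefficients: a unit moment at one end gives L/(3EI) there and L/(6EI) at the far end, so f₁₁ = f₂₂ = 2.333/EI and f₁₂ = f₂₁ = 1.167/EI.
Compatibility — zero rotation at each built-in end:
  2.333 M_A + 1.167 M_B = 602.9
  1.167 M_A + 2.333 M_B = 689.1
Solving the pair gives M_A = 147.7 kN·m and M_B = 221.5 kN·m (hogging).

M_B = 221.5 kN·m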